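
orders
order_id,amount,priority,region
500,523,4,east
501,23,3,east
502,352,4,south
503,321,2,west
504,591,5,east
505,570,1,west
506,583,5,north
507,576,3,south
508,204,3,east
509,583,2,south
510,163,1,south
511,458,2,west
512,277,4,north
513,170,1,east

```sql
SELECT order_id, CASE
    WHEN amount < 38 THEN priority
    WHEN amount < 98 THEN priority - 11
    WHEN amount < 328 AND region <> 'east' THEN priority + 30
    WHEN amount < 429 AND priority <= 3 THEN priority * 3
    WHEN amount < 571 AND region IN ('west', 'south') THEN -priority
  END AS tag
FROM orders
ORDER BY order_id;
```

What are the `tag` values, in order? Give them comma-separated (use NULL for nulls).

NULL, 3, -4, 32, NULL, -1, NULL, NULL, 9, NULL, 31, -2, 34, 3

order_id=500: (no match → NULL) → NULL
order_id=501: amount < 38 → 3
order_id=502: amount < 571 AND region IN ('west', 'south') → -4
order_id=503: amount < 328 AND region <> 'east' → 32
order_id=504: (no match → NULL) → NULL
order_id=505: amount < 571 AND region IN ('west', 'south') → -1
order_id=506: (no match → NULL) → NULL
order_id=507: (no match → NULL) → NULL
order_id=508: amount < 429 AND priority <= 3 → 9
order_id=509: (no match → NULL) → NULL
order_id=510: amount < 328 AND region <> 'east' → 31
order_id=511: amount < 571 AND region IN ('west', 'south') → -2
order_id=512: amount < 328 AND region <> 'east' → 34
order_id=513: amount < 429 AND priority <= 3 → 3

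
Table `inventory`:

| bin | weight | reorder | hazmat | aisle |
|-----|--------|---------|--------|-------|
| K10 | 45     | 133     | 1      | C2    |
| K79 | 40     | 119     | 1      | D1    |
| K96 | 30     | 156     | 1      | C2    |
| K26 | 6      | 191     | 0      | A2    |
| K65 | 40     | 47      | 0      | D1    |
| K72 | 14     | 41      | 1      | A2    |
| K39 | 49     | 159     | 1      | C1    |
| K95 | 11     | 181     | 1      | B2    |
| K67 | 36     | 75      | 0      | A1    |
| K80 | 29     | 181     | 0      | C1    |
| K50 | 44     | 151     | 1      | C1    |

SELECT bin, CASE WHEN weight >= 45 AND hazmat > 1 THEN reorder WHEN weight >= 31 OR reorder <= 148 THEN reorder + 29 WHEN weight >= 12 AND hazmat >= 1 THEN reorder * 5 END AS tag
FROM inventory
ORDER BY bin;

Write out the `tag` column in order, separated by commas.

162, NULL, 188, 180, 76, 104, 70, 148, NULL, NULL, 780

bin=K10: weight >= 31 OR reorder <= 148 → 162
bin=K26: (no match → NULL) → NULL
bin=K39: weight >= 31 OR reorder <= 148 → 188
bin=K50: weight >= 31 OR reorder <= 148 → 180
bin=K65: weight >= 31 OR reorder <= 148 → 76
bin=K67: weight >= 31 OR reorder <= 148 → 104
bin=K72: weight >= 31 OR reorder <= 148 → 70
bin=K79: weight >= 31 OR reorder <= 148 → 148
bin=K80: (no match → NULL) → NULL
bin=K95: (no match → NULL) → NULL
bin=K96: weight >= 12 AND hazmat >= 1 → 780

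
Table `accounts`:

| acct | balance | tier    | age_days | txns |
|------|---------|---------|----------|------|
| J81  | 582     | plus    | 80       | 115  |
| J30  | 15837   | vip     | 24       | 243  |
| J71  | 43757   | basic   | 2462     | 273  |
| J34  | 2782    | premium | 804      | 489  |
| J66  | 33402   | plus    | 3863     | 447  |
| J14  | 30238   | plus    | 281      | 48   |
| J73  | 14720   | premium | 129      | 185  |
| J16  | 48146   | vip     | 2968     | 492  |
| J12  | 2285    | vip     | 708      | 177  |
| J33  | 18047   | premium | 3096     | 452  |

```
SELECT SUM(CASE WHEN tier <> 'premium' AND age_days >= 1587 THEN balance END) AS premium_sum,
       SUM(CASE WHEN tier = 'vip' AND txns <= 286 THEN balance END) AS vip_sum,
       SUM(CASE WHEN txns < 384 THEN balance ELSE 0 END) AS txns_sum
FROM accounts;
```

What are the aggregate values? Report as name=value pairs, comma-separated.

premium_sum=125305, vip_sum=18122, txns_sum=107419

[premium_sum: tier <> 'premium' AND age_days >= 1587]
acct=J81: ✗
acct=J30: ✗
acct=J71: ✓ → 43757
acct=J34: ✗
acct=J66: ✓ → 33402
acct=J14: ✗
acct=J73: ✗
acct=J16: ✓ → 48146
acct=J12: ✗
acct=J33: ✗
premium_sum = 43757 + 33402 + 48146 = 125305
—
[vip_sum: tier = 'vip' AND txns <= 286]
acct=J81: ✗
acct=J30: ✓ → 15837
acct=J71: ✗
acct=J34: ✗
acct=J66: ✗
acct=J14: ✗
acct=J73: ✗
acct=J16: ✗
acct=J12: ✓ → 2285
acct=J33: ✗
vip_sum = 15837 + 2285 = 18122
—
[txns_sum: txns < 384]
acct=J81: ✓ → 582
acct=J30: ✓ → 15837
acct=J71: ✓ → 43757
acct=J34: ✗
acct=J66: ✗
acct=J14: ✓ → 30238
acct=J73: ✓ → 14720
acct=J16: ✗
acct=J12: ✓ → 2285
acct=J33: ✗
txns_sum = 582 + 15837 + 43757 + 30238 + 14720 + 2285 = 107419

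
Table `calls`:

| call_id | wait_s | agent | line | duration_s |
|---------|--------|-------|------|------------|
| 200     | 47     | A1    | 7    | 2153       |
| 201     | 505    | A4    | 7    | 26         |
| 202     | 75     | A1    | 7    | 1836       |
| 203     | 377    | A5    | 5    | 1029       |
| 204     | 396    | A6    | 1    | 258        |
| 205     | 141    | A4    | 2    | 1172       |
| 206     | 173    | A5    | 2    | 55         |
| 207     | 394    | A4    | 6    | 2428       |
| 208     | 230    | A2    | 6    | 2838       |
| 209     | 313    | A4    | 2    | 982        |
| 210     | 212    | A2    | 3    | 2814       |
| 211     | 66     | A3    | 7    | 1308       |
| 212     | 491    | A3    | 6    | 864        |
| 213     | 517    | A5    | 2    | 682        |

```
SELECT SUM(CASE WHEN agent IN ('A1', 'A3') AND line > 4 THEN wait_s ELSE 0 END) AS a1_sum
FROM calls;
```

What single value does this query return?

679

call_id=200: ✓ → 47
call_id=201: ✗
call_id=202: ✓ → 75
call_id=203: ✗
call_id=204: ✗
call_id=205: ✗
call_id=206: ✗
call_id=207: ✗
call_id=208: ✗
call_id=209: ✗
call_id=210: ✗
call_id=211: ✓ → 66
call_id=212: ✓ → 491
call_id=213: ✗
a1_sum = 47 + 75 + 66 + 491 = 679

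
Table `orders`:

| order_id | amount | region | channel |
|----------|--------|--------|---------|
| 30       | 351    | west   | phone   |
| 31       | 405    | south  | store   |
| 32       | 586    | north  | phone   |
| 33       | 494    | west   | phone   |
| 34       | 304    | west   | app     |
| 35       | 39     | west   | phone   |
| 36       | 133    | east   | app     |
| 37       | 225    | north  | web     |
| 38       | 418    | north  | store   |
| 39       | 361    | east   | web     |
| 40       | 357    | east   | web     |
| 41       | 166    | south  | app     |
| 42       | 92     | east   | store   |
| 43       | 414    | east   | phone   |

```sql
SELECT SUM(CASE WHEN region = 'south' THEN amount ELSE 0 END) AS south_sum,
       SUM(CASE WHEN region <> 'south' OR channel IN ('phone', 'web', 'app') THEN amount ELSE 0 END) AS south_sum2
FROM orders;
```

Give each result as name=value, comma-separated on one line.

south_sum=571, south_sum2=3940

[south_sum: region = 'south']
order_id=30: ✗
order_id=31: ✓ → 405
order_id=32: ✗
order_id=33: ✗
order_id=34: ✗
order_id=35: ✗
order_id=36: ✗
order_id=37: ✗
order_id=38: ✗
order_id=39: ✗
order_id=40: ✗
order_id=41: ✓ → 166
order_id=42: ✗
order_id=43: ✗
south_sum = 405 + 166 = 571
—
[south_sum2: region <> 'south' OR channel IN ('phone', 'web', 'app')]
order_id=30: ✓ → 351
order_id=31: ✗
order_id=32: ✓ → 586
order_id=33: ✓ → 494
order_id=34: ✓ → 304
order_id=35: ✓ → 39
order_id=36: ✓ → 133
order_id=37: ✓ → 225
order_id=38: ✓ → 418
order_id=39: ✓ → 361
order_id=40: ✓ → 357
order_id=41: ✓ → 166
order_id=42: ✓ → 92
order_id=43: ✓ → 414
south_sum2 = 351 + 586 + 494 + 304 + 39 + 133 + 225 + 418 + 361 + 357 + 166 + 92 + 414 = 3940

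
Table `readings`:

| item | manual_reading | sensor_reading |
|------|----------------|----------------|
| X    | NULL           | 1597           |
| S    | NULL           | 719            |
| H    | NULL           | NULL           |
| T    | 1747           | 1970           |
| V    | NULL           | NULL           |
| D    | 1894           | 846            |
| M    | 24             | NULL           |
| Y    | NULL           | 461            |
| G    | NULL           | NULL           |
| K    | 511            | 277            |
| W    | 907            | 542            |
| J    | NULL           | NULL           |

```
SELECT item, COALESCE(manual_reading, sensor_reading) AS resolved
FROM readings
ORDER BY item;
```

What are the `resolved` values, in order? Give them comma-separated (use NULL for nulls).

item=D: manual_reading=1894 → 1894
item=G: manual_reading=NULL, sensor_reading=NULL (all NULL) → NULL
item=H: manual_reading=NULL, sensor_reading=NULL (all NULL) → NULL
item=J: manual_reading=NULL, sensor_reading=NULL (all NULL) → NULL
item=K: manual_reading=511 → 511
item=M: manual_reading=24 → 24
item=S: manual_reading=NULL, sensor_reading=719 → 719
item=T: manual_reading=1747 → 1747
item=V: manual_reading=NULL, sensor_reading=NULL (all NULL) → NULL
item=W: manual_reading=907 → 907
item=X: manual_reading=NULL, sensor_reading=1597 → 1597
item=Y: manual_reading=NULL, sensor_reading=461 → 461

1894, NULL, NULL, NULL, 511, 24, 719, 1747, NULL, 907, 1597, 461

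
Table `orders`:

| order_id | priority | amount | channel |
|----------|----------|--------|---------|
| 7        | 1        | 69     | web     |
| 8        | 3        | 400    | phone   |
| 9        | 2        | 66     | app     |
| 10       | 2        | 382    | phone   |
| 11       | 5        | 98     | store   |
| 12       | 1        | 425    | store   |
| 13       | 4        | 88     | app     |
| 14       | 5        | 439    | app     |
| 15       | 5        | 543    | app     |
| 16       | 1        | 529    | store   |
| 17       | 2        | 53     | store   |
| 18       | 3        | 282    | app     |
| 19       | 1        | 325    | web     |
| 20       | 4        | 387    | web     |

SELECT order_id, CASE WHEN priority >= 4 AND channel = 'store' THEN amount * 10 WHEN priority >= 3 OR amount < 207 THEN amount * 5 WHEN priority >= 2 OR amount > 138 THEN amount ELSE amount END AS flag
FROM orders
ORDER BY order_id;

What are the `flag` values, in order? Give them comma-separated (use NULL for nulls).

345, 2000, 330, 382, 980, 425, 440, 2195, 2715, 529, 265, 1410, 325, 1935

order_id=7: priority >= 3 OR amount < 207 → 345
order_id=8: priority >= 3 OR amount < 207 → 2000
order_id=9: priority >= 3 OR amount < 207 → 330
order_id=10: priority >= 2 OR amount > 138 → 382
order_id=11: priority >= 4 AND channel = 'store' → 980
order_id=12: priority >= 2 OR amount > 138 → 425
order_id=13: priority >= 3 OR amount < 207 → 440
order_id=14: priority >= 3 OR amount < 207 → 2195
order_id=15: priority >= 3 OR amount < 207 → 2715
order_id=16: priority >= 2 OR amount > 138 → 529
order_id=17: priority >= 3 OR amount < 207 → 265
order_id=18: priority >= 3 OR amount < 207 → 1410
order_id=19: priority >= 2 OR amount > 138 → 325
order_id=20: priority >= 3 OR amount < 207 → 1935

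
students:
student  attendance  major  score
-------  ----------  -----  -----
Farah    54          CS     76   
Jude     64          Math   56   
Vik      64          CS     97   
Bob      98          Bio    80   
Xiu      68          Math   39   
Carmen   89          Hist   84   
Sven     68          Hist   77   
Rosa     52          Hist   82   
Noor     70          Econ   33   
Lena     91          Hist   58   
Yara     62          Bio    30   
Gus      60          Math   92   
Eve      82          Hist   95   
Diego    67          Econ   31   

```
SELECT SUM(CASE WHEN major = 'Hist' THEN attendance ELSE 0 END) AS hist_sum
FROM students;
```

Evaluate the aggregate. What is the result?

382

student=Farah: ✗
student=Jude: ✗
student=Vik: ✗
student=Bob: ✗
student=Xiu: ✗
student=Carmen: ✓ → 89
student=Sven: ✓ → 68
student=Rosa: ✓ → 52
student=Noor: ✗
student=Lena: ✓ → 91
student=Yara: ✗
student=Gus: ✗
student=Eve: ✓ → 82
student=Diego: ✗
hist_sum = 89 + 68 + 52 + 91 + 82 = 382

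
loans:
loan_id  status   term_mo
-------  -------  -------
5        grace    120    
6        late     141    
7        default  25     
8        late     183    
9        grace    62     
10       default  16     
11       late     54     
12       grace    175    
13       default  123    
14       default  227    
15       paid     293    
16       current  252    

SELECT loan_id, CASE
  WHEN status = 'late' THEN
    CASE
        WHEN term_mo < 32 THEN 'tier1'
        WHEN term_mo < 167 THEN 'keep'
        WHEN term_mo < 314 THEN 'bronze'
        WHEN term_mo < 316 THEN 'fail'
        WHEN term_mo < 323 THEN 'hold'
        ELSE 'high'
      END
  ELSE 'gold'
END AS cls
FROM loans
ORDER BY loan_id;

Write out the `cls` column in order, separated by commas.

gold, keep, gold, bronze, gold, gold, keep, gold, gold, gold, gold, gold

loan_id=5: status='grace' → outer ELSE → gold
loan_id=6: status='late' → inner[term_mo < 167] → keep
loan_id=7: status='default' → outer ELSE → gold
loan_id=8: status='late' → inner[term_mo < 314] → bronze
loan_id=9: status='grace' → outer ELSE → gold
loan_id=10: status='default' → outer ELSE → gold
loan_id=11: status='late' → inner[term_mo < 167] → keep
loan_id=12: status='grace' → outer ELSE → gold
loan_id=13: status='default' → outer ELSE → gold
loan_id=14: status='default' → outer ELSE → gold
loan_id=15: status='paid' → outer ELSE → gold
loan_id=16: status='current' → outer ELSE → gold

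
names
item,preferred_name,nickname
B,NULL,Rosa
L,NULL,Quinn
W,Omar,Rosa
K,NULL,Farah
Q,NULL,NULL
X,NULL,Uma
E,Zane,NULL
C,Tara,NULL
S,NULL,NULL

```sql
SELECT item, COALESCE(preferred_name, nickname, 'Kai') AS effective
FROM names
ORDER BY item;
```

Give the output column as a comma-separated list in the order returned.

item=B: preferred_name=NULL, nickname=Rosa → Rosa
item=C: preferred_name=Tara → Tara
item=E: preferred_name=Zane → Zane
item=K: preferred_name=NULL, nickname=Farah → Farah
item=L: preferred_name=NULL, nickname=Quinn → Quinn
item=Q: preferred_name=NULL, nickname=NULL, → literal Kai → Kai
item=S: preferred_name=NULL, nickname=NULL, → literal Kai → Kai
item=W: preferred_name=Omar → Omar
item=X: preferred_name=NULL, nickname=Uma → Uma

Rosa, Tara, Zane, Farah, Quinn, Kai, Kai, Omar, Uma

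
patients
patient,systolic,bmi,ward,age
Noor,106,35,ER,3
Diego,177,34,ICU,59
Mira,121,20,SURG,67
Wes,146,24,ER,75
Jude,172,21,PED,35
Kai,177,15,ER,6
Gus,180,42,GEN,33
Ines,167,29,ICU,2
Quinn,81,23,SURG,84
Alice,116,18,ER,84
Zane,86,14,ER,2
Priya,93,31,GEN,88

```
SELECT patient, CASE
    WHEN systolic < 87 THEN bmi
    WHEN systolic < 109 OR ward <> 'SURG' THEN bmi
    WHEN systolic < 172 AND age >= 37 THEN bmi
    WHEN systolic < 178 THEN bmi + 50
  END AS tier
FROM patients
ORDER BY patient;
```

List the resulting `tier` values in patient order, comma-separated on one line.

patient=Alice: systolic < 109 OR ward <> 'SURG' → 18
patient=Diego: systolic < 109 OR ward <> 'SURG' → 34
patient=Gus: systolic < 109 OR ward <> 'SURG' → 42
patient=Ines: systolic < 109 OR ward <> 'SURG' → 29
patient=Jude: systolic < 109 OR ward <> 'SURG' → 21
patient=Kai: systolic < 109 OR ward <> 'SURG' → 15
patient=Mira: systolic < 172 AND age >= 37 → 20
patient=Noor: systolic < 109 OR ward <> 'SURG' → 35
patient=Priya: systolic < 109 OR ward <> 'SURG' → 31
patient=Quinn: systolic < 87 → 23
patient=Wes: systolic < 109 OR ward <> 'SURG' → 24
patient=Zane: systolic < 87 → 14

18, 34, 42, 29, 21, 15, 20, 35, 31, 23, 24, 14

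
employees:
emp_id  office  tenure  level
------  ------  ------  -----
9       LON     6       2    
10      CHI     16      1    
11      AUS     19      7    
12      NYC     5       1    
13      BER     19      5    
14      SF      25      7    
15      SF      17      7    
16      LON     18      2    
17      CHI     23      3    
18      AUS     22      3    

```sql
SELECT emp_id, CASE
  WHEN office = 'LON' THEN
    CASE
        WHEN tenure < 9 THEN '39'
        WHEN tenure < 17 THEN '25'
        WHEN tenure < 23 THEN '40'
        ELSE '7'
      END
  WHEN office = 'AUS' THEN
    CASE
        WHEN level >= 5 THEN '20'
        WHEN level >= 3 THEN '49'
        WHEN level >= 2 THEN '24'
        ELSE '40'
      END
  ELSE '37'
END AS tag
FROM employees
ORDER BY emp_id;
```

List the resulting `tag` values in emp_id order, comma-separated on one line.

39, 37, 20, 37, 37, 37, 37, 40, 37, 49

emp_id=9: office='LON' → inner[tenure < 9] → 39
emp_id=10: office='CHI' → outer ELSE → 37
emp_id=11: office='AUS' → inner[level >= 5] → 20
emp_id=12: office='NYC' → outer ELSE → 37
emp_id=13: office='BER' → outer ELSE → 37
emp_id=14: office='SF' → outer ELSE → 37
emp_id=15: office='SF' → outer ELSE → 37
emp_id=16: office='LON' → inner[tenure < 23] → 40
emp_id=17: office='CHI' → outer ELSE → 37
emp_id=18: office='AUS' → inner[level >= 3] → 49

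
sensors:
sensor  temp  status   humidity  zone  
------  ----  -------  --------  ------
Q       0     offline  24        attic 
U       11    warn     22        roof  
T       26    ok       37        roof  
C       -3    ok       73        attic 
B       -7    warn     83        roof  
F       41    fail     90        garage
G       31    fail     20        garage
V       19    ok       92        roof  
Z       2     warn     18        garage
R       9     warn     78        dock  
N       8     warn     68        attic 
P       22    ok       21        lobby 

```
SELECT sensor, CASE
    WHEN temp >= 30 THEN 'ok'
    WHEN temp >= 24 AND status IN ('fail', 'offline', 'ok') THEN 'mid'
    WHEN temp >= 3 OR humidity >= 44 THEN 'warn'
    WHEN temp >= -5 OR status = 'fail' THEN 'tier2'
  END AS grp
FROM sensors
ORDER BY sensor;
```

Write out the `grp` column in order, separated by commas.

sensor=B: temp >= 3 OR humidity >= 44 → warn
sensor=C: temp >= 3 OR humidity >= 44 → warn
sensor=F: temp >= 30 → ok
sensor=G: temp >= 30 → ok
sensor=N: temp >= 3 OR humidity >= 44 → warn
sensor=P: temp >= 3 OR humidity >= 44 → warn
sensor=Q: temp >= -5 OR status = 'fail' → tier2
sensor=R: temp >= 3 OR humidity >= 44 → warn
sensor=T: temp >= 24 AND status IN ('fail', 'offline', 'ok') → mid
sensor=U: temp >= 3 OR humidity >= 44 → warn
sensor=V: temp >= 3 OR humidity >= 44 → warn
sensor=Z: temp >= -5 OR status = 'fail' → tier2

warn, warn, ok, ok, warn, warn, tier2, warn, mid, warn, warn, tier2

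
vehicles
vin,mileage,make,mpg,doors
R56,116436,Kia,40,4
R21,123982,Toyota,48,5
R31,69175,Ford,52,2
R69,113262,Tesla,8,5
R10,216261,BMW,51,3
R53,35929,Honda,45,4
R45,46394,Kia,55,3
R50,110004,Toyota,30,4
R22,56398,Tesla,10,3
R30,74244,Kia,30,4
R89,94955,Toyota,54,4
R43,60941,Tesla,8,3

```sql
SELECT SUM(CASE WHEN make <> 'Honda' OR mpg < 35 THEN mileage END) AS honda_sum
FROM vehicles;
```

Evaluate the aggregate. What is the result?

1082052

vin=R56: ✓ → 116436
vin=R21: ✓ → 123982
vin=R31: ✓ → 69175
vin=R69: ✓ → 113262
vin=R10: ✓ → 216261
vin=R53: ✗
vin=R45: ✓ → 46394
vin=R50: ✓ → 110004
vin=R22: ✓ → 56398
vin=R30: ✓ → 74244
vin=R89: ✓ → 94955
vin=R43: ✓ → 60941
honda_sum = 116436 + 123982 + 69175 + 113262 + 216261 + 46394 + 110004 + 56398 + 74244 + 94955 + 60941 = 1082052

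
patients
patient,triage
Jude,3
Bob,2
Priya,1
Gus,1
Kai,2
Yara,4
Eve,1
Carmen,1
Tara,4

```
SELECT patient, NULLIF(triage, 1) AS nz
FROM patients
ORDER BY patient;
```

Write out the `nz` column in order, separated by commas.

patient=Bob: triage=2 vs 1: differ → 2
patient=Carmen: triage=1 vs 1: equal → NULL
patient=Eve: triage=1 vs 1: equal → NULL
patient=Gus: triage=1 vs 1: equal → NULL
patient=Jude: triage=3 vs 1: differ → 3
patient=Kai: triage=2 vs 1: differ → 2
patient=Priya: triage=1 vs 1: equal → NULL
patient=Tara: triage=4 vs 1: differ → 4
patient=Yara: triage=4 vs 1: differ → 4

2, NULL, NULL, NULL, 3, 2, NULL, 4, 4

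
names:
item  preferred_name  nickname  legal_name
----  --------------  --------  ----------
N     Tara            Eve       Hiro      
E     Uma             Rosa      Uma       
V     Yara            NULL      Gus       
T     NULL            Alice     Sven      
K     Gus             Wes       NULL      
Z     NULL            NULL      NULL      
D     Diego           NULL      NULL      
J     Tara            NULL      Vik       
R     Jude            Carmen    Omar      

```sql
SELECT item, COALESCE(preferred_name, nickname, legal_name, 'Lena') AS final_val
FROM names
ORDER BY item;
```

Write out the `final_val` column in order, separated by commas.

item=D: preferred_name=Diego → Diego
item=E: preferred_name=Uma → Uma
item=J: preferred_name=Tara → Tara
item=K: preferred_name=Gus → Gus
item=N: preferred_name=Tara → Tara
item=R: preferred_name=Jude → Jude
item=T: preferred_name=NULL, nickname=Alice → Alice
item=V: preferred_name=Yara → Yara
item=Z: preferred_name=NULL, nickname=NULL, legal_name=NULL, → literal Lena → Lena

Diego, Uma, Tara, Gus, Tara, Jude, Alice, Yara, Lena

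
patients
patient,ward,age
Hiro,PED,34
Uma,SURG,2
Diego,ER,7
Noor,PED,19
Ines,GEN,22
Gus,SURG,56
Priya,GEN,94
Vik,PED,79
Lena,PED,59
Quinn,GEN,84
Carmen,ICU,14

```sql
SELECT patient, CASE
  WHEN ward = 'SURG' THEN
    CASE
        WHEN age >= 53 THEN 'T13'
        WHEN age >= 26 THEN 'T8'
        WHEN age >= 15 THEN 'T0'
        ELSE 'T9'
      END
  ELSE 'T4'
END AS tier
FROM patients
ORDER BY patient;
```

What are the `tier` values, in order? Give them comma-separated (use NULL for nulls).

patient=Carmen: ward='ICU' → outer ELSE → T4
patient=Diego: ward='ER' → outer ELSE → T4
patient=Gus: ward='SURG' → inner[age >= 53] → T13
patient=Hiro: ward='PED' → outer ELSE → T4
patient=Ines: ward='GEN' → outer ELSE → T4
patient=Lena: ward='PED' → outer ELSE → T4
patient=Noor: ward='PED' → outer ELSE → T4
patient=Priya: ward='GEN' → outer ELSE → T4
patient=Quinn: ward='GEN' → outer ELSE → T4
patient=Uma: ward='SURG' → inner[ELSE] → T9
patient=Vik: ward='PED' → outer ELSE → T4

T4, T4, T13, T4, T4, T4, T4, T4, T4, T9, T4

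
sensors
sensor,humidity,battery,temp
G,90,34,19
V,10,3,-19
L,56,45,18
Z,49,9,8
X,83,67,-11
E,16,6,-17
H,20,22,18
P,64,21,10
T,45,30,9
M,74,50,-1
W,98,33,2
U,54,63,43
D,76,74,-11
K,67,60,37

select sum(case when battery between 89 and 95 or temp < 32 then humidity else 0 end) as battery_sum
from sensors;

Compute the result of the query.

681

sensor=G: ✓ → 90
sensor=V: ✓ → 10
sensor=L: ✓ → 56
sensor=Z: ✓ → 49
sensor=X: ✓ → 83
sensor=E: ✓ → 16
sensor=H: ✓ → 20
sensor=P: ✓ → 64
sensor=T: ✓ → 45
sensor=M: ✓ → 74
sensor=W: ✓ → 98
sensor=U: ✗
sensor=D: ✓ → 76
sensor=K: ✗
battery_sum = 90 + 10 + 56 + 49 + 83 + 16 + 20 + 64 + 45 + 74 + 98 + 76 = 681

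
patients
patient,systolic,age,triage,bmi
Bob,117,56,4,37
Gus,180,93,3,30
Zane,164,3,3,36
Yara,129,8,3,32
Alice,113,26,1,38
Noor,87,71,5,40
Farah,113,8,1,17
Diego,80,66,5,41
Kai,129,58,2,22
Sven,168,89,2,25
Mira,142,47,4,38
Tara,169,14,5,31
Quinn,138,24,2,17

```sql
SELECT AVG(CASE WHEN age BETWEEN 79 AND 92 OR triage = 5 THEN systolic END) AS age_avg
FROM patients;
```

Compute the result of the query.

126

patient=Bob: ✗
patient=Gus: ✗
patient=Zane: ✗
patient=Yara: ✗
patient=Alice: ✗
patient=Noor: ✓ → 87
patient=Farah: ✗
patient=Diego: ✓ → 80
patient=Kai: ✗
patient=Sven: ✓ → 168
patient=Mira: ✗
patient=Tara: ✓ → 169
patient=Quinn: ✗
age_avg = (87 + 80 + 168 + 169) / 4 = 126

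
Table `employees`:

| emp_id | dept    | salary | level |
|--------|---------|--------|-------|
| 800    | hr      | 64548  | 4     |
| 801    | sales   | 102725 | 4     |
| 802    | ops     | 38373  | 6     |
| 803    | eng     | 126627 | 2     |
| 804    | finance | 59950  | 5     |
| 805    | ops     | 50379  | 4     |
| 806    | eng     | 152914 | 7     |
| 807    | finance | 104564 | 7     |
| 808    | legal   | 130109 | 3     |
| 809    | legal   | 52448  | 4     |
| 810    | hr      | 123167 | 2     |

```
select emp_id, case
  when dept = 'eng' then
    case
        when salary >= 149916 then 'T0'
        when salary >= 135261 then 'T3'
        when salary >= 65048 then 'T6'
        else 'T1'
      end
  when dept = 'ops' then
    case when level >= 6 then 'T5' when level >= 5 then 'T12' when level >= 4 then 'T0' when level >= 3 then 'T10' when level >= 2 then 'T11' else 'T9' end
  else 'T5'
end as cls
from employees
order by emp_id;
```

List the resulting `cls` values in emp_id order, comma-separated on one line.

T5, T5, T5, T6, T5, T0, T0, T5, T5, T5, T5

emp_id=800: dept='hr' → outer ELSE → T5
emp_id=801: dept='sales' → outer ELSE → T5
emp_id=802: dept='ops' → inner[level >= 6] → T5
emp_id=803: dept='eng' → inner[salary >= 65048] → T6
emp_id=804: dept='finance' → outer ELSE → T5
emp_id=805: dept='ops' → inner[level >= 4] → T0
emp_id=806: dept='eng' → inner[salary >= 149916] → T0
emp_id=807: dept='finance' → outer ELSE → T5
emp_id=808: dept='legal' → outer ELSE → T5
emp_id=809: dept='legal' → outer ELSE → T5
emp_id=810: dept='hr' → outer ELSE → T5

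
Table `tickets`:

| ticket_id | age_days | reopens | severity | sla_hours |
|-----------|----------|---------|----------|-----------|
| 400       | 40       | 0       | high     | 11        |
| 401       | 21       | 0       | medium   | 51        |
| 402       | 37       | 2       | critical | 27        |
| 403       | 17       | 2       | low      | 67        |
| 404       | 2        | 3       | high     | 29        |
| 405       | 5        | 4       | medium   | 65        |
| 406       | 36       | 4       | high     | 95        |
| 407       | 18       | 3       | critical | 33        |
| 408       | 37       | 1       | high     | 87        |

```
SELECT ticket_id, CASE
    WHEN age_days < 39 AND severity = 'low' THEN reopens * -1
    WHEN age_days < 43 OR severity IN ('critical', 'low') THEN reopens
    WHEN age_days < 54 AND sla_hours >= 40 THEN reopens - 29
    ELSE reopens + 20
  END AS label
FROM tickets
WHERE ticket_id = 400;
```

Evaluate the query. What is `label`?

ticket_id = 400: age_days=40, reopens=0, severity=high, sla_hours=11.
age_days < 39 AND severity = 'low' → false
age_days < 43 OR severity IN ('critical', 'low') → true → 0

0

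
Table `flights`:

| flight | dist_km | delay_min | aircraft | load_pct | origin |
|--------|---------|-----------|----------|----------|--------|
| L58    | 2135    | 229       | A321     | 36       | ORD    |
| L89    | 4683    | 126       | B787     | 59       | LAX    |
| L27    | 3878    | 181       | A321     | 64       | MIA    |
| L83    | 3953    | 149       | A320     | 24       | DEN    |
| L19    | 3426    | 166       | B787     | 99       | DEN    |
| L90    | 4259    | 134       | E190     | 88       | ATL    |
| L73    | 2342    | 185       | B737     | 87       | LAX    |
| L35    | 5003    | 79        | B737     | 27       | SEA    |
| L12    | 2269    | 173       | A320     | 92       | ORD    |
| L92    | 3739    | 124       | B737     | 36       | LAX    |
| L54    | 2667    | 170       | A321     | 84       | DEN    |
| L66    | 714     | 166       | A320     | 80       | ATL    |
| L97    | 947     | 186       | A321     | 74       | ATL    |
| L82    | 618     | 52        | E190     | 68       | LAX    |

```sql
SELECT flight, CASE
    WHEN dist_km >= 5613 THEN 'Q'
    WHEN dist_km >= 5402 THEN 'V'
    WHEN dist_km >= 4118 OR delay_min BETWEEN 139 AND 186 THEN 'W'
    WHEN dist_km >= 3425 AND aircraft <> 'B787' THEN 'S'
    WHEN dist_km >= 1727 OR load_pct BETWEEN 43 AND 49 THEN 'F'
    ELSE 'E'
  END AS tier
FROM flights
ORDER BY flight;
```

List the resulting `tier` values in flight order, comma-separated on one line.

W, W, W, W, W, F, W, W, E, W, W, W, S, W

flight=L12: dist_km >= 4118 OR delay_min BETWEEN 139 AND 186 → W
flight=L19: dist_km >= 4118 OR delay_min BETWEEN 139 AND 186 → W
flight=L27: dist_km >= 4118 OR delay_min BETWEEN 139 AND 186 → W
flight=L35: dist_km >= 4118 OR delay_min BETWEEN 139 AND 186 → W
flight=L54: dist_km >= 4118 OR delay_min BETWEEN 139 AND 186 → W
flight=L58: dist_km >= 1727 OR load_pct BETWEEN 43 AND 49 → F
flight=L66: dist_km >= 4118 OR delay_min BETWEEN 139 AND 186 → W
flight=L73: dist_km >= 4118 OR delay_min BETWEEN 139 AND 186 → W
flight=L82: ELSE → E
flight=L83: dist_km >= 4118 OR delay_min BETWEEN 139 AND 186 → W
flight=L89: dist_km >= 4118 OR delay_min BETWEEN 139 AND 186 → W
flight=L90: dist_km >= 4118 OR delay_min BETWEEN 139 AND 186 → W
flight=L92: dist_km >= 3425 AND aircraft <> 'B787' → S
flight=L97: dist_km >= 4118 OR delay_min BETWEEN 139 AND 186 → W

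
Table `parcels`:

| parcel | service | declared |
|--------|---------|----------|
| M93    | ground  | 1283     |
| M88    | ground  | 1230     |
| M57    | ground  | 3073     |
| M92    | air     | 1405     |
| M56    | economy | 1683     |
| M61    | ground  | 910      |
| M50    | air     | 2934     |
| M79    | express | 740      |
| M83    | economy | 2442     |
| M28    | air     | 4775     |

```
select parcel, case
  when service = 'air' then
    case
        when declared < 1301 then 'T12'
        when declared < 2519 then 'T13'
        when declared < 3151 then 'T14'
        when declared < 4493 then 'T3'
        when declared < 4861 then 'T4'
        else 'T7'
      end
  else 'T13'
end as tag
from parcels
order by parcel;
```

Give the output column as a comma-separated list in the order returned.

parcel=M28: service='air' → inner[declared < 4861] → T4
parcel=M50: service='air' → inner[declared < 3151] → T14
parcel=M56: service='economy' → outer ELSE → T13
parcel=M57: service='ground' → outer ELSE → T13
parcel=M61: service='ground' → outer ELSE → T13
parcel=M79: service='express' → outer ELSE → T13
parcel=M83: service='economy' → outer ELSE → T13
parcel=M88: service='ground' → outer ELSE → T13
parcel=M92: service='air' → inner[declared < 2519] → T13
parcel=M93: service='ground' → outer ELSE → T13

T4, T14, T13, T13, T13, T13, T13, T13, T13, T13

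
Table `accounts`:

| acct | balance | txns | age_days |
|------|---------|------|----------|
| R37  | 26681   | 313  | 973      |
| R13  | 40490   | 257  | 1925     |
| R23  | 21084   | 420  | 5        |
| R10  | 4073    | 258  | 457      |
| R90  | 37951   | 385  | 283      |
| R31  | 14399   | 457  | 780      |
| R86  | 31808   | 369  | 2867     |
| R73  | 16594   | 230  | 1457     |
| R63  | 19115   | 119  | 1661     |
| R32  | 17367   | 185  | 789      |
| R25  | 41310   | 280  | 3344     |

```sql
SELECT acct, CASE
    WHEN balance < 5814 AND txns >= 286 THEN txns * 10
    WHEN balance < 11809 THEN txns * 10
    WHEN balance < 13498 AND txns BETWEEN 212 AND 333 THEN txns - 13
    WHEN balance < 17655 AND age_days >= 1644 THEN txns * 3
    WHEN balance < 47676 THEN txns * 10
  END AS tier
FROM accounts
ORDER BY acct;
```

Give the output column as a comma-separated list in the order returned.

2580, 2570, 4200, 2800, 4570, 1850, 3130, 1190, 2300, 3690, 3850

acct=R10: balance < 11809 → 2580
acct=R13: balance < 47676 → 2570
acct=R23: balance < 47676 → 4200
acct=R25: balance < 47676 → 2800
acct=R31: balance < 47676 → 4570
acct=R32: balance < 47676 → 1850
acct=R37: balance < 47676 → 3130
acct=R63: balance < 47676 → 1190
acct=R73: balance < 47676 → 2300
acct=R86: balance < 47676 → 3690
acct=R90: balance < 47676 → 3850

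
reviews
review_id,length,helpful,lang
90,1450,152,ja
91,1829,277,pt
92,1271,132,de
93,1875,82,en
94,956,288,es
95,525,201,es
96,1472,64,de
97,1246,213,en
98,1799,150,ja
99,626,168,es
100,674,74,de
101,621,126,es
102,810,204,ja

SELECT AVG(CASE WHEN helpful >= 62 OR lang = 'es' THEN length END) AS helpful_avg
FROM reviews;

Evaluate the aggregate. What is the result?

1165.6923076923

review_id=90: ✓ → 1450
review_id=91: ✓ → 1829
review_id=92: ✓ → 1271
review_id=93: ✓ → 1875
review_id=94: ✓ → 956
review_id=95: ✓ → 525
review_id=96: ✓ → 1472
review_id=97: ✓ → 1246
review_id=98: ✓ → 1799
review_id=99: ✓ → 626
review_id=100: ✓ → 674
review_id=101: ✓ → 621
review_id=102: ✓ → 810
helpful_avg = (1450 + 1829 + 1271 + 1875 + 956 + 525 + 1472 + 1246 + 1799 + 626 + 674 + 621 + 810) / 13 = 1165.6923076923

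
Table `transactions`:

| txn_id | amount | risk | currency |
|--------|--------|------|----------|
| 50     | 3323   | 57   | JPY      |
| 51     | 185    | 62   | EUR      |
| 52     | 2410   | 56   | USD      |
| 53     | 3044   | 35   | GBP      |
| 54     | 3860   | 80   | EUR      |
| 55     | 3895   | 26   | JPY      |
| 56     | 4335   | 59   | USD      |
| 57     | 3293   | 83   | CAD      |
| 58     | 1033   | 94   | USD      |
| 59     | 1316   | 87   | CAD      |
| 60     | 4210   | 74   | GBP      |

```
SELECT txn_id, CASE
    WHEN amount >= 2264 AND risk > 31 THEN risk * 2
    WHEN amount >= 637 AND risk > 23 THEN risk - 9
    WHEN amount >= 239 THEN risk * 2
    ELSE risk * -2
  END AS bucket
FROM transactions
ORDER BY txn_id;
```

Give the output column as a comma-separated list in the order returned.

114, -124, 112, 70, 160, 17, 118, 166, 85, 78, 148

txn_id=50: amount >= 2264 AND risk > 31 → 114
txn_id=51: ELSE → -124
txn_id=52: amount >= 2264 AND risk > 31 → 112
txn_id=53: amount >= 2264 AND risk > 31 → 70
txn_id=54: amount >= 2264 AND risk > 31 → 160
txn_id=55: amount >= 637 AND risk > 23 → 17
txn_id=56: amount >= 2264 AND risk > 31 → 118
txn_id=57: amount >= 2264 AND risk > 31 → 166
txn_id=58: amount >= 637 AND risk > 23 → 85
txn_id=59: amount >= 637 AND risk > 23 → 78
txn_id=60: amount >= 2264 AND risk > 31 → 148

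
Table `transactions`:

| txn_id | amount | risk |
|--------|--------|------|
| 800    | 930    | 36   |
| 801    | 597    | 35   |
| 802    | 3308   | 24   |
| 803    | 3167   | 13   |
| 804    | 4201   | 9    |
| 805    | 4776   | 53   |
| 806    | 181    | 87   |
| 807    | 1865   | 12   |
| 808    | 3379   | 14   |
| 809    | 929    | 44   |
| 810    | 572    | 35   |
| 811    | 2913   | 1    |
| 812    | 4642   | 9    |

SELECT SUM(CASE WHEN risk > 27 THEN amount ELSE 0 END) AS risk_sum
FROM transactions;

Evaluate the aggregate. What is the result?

txn_id=800: ✓ → 930
txn_id=801: ✓ → 597
txn_id=802: ✗
txn_id=803: ✗
txn_id=804: ✗
txn_id=805: ✓ → 4776
txn_id=806: ✓ → 181
txn_id=807: ✗
txn_id=808: ✗
txn_id=809: ✓ → 929
txn_id=810: ✓ → 572
txn_id=811: ✗
txn_id=812: ✗
risk_sum = 930 + 597 + 4776 + 181 + 929 + 572 = 7985

7985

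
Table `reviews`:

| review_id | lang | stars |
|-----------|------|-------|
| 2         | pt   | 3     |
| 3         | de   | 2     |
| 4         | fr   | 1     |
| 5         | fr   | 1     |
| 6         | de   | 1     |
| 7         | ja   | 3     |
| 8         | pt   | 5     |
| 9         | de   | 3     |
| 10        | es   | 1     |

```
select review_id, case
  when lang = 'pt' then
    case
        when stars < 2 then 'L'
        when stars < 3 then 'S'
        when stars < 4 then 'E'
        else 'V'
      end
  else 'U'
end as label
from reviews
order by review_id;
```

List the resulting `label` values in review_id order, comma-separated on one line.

review_id=2: lang='pt' → inner[stars < 4] → E
review_id=3: lang='de' → outer ELSE → U
review_id=4: lang='fr' → outer ELSE → U
review_id=5: lang='fr' → outer ELSE → U
review_id=6: lang='de' → outer ELSE → U
review_id=7: lang='ja' → outer ELSE → U
review_id=8: lang='pt' → inner[ELSE] → V
review_id=9: lang='de' → outer ELSE → U
review_id=10: lang='es' → outer ELSE → U

E, U, U, U, U, U, V, U, U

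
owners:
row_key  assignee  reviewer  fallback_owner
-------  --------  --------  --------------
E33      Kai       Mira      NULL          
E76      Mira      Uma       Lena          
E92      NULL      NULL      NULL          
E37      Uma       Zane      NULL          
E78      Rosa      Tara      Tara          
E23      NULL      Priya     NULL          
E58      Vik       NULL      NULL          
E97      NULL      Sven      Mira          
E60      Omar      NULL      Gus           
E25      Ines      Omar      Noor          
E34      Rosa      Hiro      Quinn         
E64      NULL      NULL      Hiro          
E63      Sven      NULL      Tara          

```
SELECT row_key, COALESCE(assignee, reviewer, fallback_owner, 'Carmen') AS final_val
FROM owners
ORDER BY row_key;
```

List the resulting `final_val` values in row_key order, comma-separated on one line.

Priya, Ines, Kai, Rosa, Uma, Vik, Omar, Sven, Hiro, Mira, Rosa, Carmen, Sven

row_key=E23: assignee=NULL, reviewer=Priya → Priya
row_key=E25: assignee=Ines → Ines
row_key=E33: assignee=Kai → Kai
row_key=E34: assignee=Rosa → Rosa
row_key=E37: assignee=Uma → Uma
row_key=E58: assignee=Vik → Vik
row_key=E60: assignee=Omar → Omar
row_key=E63: assignee=Sven → Sven
row_key=E64: assignee=NULL, reviewer=NULL, fallback_owner=Hiro → Hiro
row_key=E76: assignee=Mira → Mira
row_key=E78: assignee=Rosa → Rosa
row_key=E92: assignee=NULL, reviewer=NULL, fallback_owner=NULL, → literal Carmen → Carmen
row_key=E97: assignee=NULL, reviewer=Sven → Sven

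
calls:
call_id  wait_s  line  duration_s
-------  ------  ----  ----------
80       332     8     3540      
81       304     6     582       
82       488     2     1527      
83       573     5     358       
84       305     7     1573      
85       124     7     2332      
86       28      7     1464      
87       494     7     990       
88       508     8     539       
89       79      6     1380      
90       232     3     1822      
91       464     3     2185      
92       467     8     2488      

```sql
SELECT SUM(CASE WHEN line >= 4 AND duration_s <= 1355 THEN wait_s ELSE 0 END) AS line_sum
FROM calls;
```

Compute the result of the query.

1879

call_id=80: ✗
call_id=81: ✓ → 304
call_id=82: ✗
call_id=83: ✓ → 573
call_id=84: ✗
call_id=85: ✗
call_id=86: ✗
call_id=87: ✓ → 494
call_id=88: ✓ → 508
call_id=89: ✗
call_id=90: ✗
call_id=91: ✗
call_id=92: ✗
line_sum = 304 + 573 + 494 + 508 = 1879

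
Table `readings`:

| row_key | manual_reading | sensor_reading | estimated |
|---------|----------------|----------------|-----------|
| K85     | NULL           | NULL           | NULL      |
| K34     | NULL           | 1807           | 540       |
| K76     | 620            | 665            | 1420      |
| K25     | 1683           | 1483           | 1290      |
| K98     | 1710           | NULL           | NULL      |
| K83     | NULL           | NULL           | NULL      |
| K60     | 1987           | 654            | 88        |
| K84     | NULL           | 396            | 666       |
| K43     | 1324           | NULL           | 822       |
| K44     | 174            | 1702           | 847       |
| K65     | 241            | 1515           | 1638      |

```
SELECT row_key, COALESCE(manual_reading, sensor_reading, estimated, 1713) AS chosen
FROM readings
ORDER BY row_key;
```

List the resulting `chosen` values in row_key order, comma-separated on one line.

1683, 1807, 1324, 174, 1987, 241, 620, 1713, 396, 1713, 1710

row_key=K25: manual_reading=1683 → 1683
row_key=K34: manual_reading=NULL, sensor_reading=1807 → 1807
row_key=K43: manual_reading=1324 → 1324
row_key=K44: manual_reading=174 → 174
row_key=K60: manual_reading=1987 → 1987
row_key=K65: manual_reading=241 → 241
row_key=K76: manual_reading=620 → 620
row_key=K83: manual_reading=NULL, sensor_reading=NULL, estimated=NULL, → literal 1713 → 1713
row_key=K84: manual_reading=NULL, sensor_reading=396 → 396
row_key=K85: manual_reading=NULL, sensor_reading=NULL, estimated=NULL, → literal 1713 → 1713
row_key=K98: manual_reading=1710 → 1710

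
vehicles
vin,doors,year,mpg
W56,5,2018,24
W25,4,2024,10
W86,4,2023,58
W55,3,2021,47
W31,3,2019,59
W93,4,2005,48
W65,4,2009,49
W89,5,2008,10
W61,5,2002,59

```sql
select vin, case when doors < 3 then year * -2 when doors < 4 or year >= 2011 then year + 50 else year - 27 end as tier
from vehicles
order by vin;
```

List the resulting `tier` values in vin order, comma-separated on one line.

vin=W25: doors < 4 or year >= 2011 → 2074
vin=W31: doors < 4 or year >= 2011 → 2069
vin=W55: doors < 4 or year >= 2011 → 2071
vin=W56: doors < 4 or year >= 2011 → 2068
vin=W61: ELSE → 1975
vin=W65: ELSE → 1982
vin=W86: doors < 4 or year >= 2011 → 2073
vin=W89: ELSE → 1981
vin=W93: ELSE → 1978

2074, 2069, 2071, 2068, 1975, 1982, 2073, 1981, 1978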